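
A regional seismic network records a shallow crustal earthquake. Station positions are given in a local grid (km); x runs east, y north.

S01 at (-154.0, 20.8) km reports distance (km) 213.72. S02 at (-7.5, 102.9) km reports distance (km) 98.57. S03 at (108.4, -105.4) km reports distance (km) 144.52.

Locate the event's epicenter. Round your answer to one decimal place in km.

Circle about each station: (x + 154.0)² + (y − 20.8)² = 213.72²; (x + 7.5)² + (y − 102.9)² = 98.57²; (x − 108.4)² + (y + 105.4)² = 144.52².
Subtracting the S01 equation from the S02 and S03 equations removes the quadratic terms:
293.0 x + 164.2 y = 22456.21
524.8 x − 252.4 y = 23501.29
Solving the 2×2 system: x ≈ 59.5, y ≈ 30.6 km.

x ≈ 59.5 km, y ≈ 30.6 km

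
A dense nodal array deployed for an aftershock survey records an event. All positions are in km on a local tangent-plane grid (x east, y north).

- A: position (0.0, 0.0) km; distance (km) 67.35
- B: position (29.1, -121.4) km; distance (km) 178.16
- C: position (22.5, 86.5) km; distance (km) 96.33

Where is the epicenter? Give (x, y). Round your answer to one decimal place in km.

Circle about each station: x² + y² = 67.35²; (x − 29.1)² + (y + 121.4)² = 178.16²; (x − 22.5)² + (y − 86.5)² = 96.33².
Subtracting pairs of circle equations eliminates x²+y² and gives linear equations (the radical axes):
58.2 x − 242.8 y = -11620.19
45.0 x + 173.0 y = 3245.05
Solving the 2×2 system: x ≈ -58.2, y ≈ 33.9 km.

-58.2 km east, 33.9 km north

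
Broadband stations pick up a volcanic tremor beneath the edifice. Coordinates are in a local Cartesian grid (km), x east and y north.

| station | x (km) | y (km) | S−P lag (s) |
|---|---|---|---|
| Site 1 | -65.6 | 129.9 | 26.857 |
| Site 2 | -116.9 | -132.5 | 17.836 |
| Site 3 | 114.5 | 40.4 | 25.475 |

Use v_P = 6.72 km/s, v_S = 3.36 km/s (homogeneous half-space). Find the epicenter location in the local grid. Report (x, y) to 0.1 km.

x ≈ -32.4 km, y ≈ -47.5 km

Distance from S−P lag: d = Δt · v_P v_S / (v_P − v_S) = Δt · (6.72·3.36)/(6.72−3.36) ≈ 6.7200·Δt.
So d_Site 1 = 180.48, d_Site 2 = 119.86, d_Site 3 = 171.19 km.
Circle about each station: (x + 65.6)² + (y − 129.9)² = 180.48²; (x + 116.9)² + (y + 132.5)² = 119.86²; (x − 114.5)² + (y − 40.4)² = 171.19².
Subtracting pairs of circle equations eliminates x²+y² and gives linear equations (the radical axes):
-102.6 x − 524.8 y = 28251.10
360.2 x − 179.0 y = -3167.95
Solving the 2×2 system: x ≈ -32.4, y ≈ -47.5 km.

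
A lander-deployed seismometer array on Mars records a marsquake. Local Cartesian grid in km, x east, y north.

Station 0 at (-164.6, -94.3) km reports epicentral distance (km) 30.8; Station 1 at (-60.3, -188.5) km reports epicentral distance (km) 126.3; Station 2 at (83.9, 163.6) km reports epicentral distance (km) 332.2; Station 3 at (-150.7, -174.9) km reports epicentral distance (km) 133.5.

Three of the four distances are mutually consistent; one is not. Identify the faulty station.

Solve using three stations at a time. Using Station 0, Station 1, Station 2 (subtract circle equations pairwise → linear system) gives (x, y) ≈ (-134.8, -86.5).
Distances from that point to each station vs reported:
  Station 0: calculated 30.8 vs reported 30.8 → residual 0.0 km
  Station 1: calculated 126.3 vs reported 126.3 → residual 0.0 km
  Station 2: calculated 332.2 vs reported 332.2 → residual 0.0 km
  Station 3: calculated 89.8 vs reported 133.5 → residual 43.7 km
Station 0, Station 1, Station 2 are mutually consistent (residuals ≈ 0); Station 3 is off by 43.7 km.

Station 3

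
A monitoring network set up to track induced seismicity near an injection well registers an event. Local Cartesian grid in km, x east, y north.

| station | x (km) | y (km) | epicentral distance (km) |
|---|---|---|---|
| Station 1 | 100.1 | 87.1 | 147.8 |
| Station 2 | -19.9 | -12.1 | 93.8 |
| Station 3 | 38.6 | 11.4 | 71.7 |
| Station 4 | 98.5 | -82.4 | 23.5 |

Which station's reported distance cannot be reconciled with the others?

Solve using three stations at a time. Using Station 1, Station 2, Station 3 (subtract circle equations pairwise → linear system) gives (x, y) ≈ (62.9, -55.8).
Distances from that point to each station vs reported:
  Station 1: calculated 147.7 vs reported 147.8 → residual 0.1 km
  Station 2: calculated 93.6 vs reported 93.8 → residual 0.2 km
  Station 3: calculated 71.5 vs reported 71.7 → residual 0.2 km
  Station 4: calculated 44.4 vs reported 23.5 → residual 20.9 km
Station 1, Station 2, Station 3 are mutually consistent (residuals ≈ 0); Station 4 is off by 20.9 km.

Station 4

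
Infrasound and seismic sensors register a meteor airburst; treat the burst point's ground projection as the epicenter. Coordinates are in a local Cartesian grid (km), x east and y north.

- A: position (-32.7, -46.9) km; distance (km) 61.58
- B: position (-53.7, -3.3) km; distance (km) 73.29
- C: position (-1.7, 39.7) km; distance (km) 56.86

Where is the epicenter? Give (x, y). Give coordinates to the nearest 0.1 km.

Circle about each station: (x + 32.7)² + (y + 46.9)² = 61.58²; (x + 53.7)² + (y + 3.3)² = 73.29²; (x + 1.7)² + (y − 39.7)² = 56.86².
Subtracting pairs of circle equations eliminates x²+y² and gives linear equations (the radical axes):
-42.0 x + 87.2 y = -1953.65
62.0 x + 173.2 y = -1130.88
Solving the 2×2 system: x ≈ 18.9, y ≈ -13.3 km.

(18.9, -13.3)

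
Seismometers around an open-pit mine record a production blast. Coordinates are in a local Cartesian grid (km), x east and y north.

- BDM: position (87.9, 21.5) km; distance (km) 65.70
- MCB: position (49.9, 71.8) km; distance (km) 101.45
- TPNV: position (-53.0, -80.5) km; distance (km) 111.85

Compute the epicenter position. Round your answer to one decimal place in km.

(46.6, -29.6)

Circle about each station: (x − 87.9)² + (y − 21.5)² = 65.70²; (x − 49.9)² + (y − 71.8)² = 101.45²; (x + 53.0)² + (y + 80.5)² = 111.85².
Subtracting the BDM equation from the MCB and TPNV equations removes the quadratic terms:
-76.0 x + 100.6 y = -6519.02
-281.8 x − 204.0 y = -7093.34
Solving the 2×2 system: x ≈ 46.6, y ≈ -29.6 km.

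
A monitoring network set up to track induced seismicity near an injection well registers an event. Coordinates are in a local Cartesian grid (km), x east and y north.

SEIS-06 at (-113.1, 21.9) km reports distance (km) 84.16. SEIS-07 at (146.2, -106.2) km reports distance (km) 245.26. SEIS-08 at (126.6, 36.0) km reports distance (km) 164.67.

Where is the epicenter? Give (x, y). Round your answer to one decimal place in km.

Circle about each station: (x + 113.1)² + (y − 21.9)² = 84.16²; (x − 146.2)² + (y + 106.2)² = 245.26²; (x − 126.6)² + (y − 36.0)² = 164.67².
Subtracting the SEIS-06 equation from the SEIS-07 and SEIS-08 equations removes the quadratic terms:
518.6 x − 256.2 y = -33687.90
479.4 x + 28.2 y = -15980.96
Solving the 2×2 system: x ≈ -36.7, y ≈ 57.2 km.
Check against SEIS-06 (with the unrounded x, y): √((x + 113.1)²+(y − 21.9)²) = 84.16 ≈ 84.16 km. ✓

x ≈ -36.7 km, y ≈ 57.2 km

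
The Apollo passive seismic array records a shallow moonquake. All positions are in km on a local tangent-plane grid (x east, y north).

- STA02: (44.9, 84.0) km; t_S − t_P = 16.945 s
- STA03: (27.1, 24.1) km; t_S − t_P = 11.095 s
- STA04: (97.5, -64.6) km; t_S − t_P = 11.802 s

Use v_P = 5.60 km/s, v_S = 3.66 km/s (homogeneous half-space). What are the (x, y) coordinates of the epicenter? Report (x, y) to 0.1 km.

x ≈ -26.2 km, y ≈ -80.3 km

Distance from S−P lag: d = Δt · v_P v_S / (v_P − v_S) = Δt · (5.60·3.66)/(5.60−3.66) ≈ 10.5649·Δt.
So d_STA02 = 179.02, d_STA03 = 117.22, d_STA04 = 124.69 km.
Circle about each station: (x − 44.9)² + (y − 84.0)² = 179.02²; (x − 27.1)² + (y − 24.1)² = 117.22²; (x − 97.5)² + (y + 64.6)² = 124.69².
Subtracting the STA02 equation from the STA03 and STA04 equations removes the quadratic terms:
-35.6 x − 119.8 y = 10550.84
105.2 x − 297.2 y = 21107.96
Solving the 2×2 system: x ≈ -26.2, y ≈ -80.3 km.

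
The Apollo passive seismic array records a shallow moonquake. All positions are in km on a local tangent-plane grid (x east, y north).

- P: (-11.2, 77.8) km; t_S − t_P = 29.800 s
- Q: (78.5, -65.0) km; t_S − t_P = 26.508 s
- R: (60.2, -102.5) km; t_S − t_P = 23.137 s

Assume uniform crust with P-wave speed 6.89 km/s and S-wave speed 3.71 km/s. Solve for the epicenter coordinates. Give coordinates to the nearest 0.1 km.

x ≈ -123.1 km, y ≈ -134.0 km

Distance from S−P lag: d = Δt · v_P v_S / (v_P − v_S) = Δt · (6.89·3.71)/(6.89−3.71) ≈ 8.0383·Δt.
So d_P = 239.54, d_Q = 213.08, d_R = 185.98 km.
Circle about each station: (x + 11.2)² + (y − 77.8)² = 239.54²; (x − 78.5)² + (y + 65.0)² = 213.08²; (x − 60.2)² + (y + 102.5)² = 185.98².
Subtracting the P equation from the Q and R equations removes the quadratic terms:
179.4 x − 285.6 y = 16185.30
142.8 x − 360.6 y = 30742.86
Solving the 2×2 system: x ≈ -123.1, y ≈ -134.0 km.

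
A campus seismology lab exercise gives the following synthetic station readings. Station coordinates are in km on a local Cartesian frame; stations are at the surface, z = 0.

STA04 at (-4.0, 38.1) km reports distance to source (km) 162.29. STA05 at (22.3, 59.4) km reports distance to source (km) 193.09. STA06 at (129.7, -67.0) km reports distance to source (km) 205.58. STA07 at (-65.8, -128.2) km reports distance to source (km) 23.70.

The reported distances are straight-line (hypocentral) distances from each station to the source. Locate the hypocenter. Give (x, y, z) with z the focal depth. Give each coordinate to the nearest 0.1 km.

x ≈ -71.1 km, y ≈ -109.1 km, depth ≈ 13.0 km

Each station gives a sphere (x−x_i)² + (y−y_i)² + z² = d_i² (stations at z=0).
Subtracting the STA04 sphere from STA05 and STA06: z² cancels, leaving linear equations in x and y:
52.6 x + 42.6 y = -8387.66
267.4 x − 210.2 y = 3918.39
Solving: x ≈ -71.106, y ≈ -109.096 km (keep extra digits for the depth step; rounded: -71.1, -109.1).
Then from the STA04 sphere: z² = 162.29² − (x + 4.0)² − (y − 38.1)² with x = -71.106, y = -109.096, so z ≈ 12.968 ≈ 13.0 km.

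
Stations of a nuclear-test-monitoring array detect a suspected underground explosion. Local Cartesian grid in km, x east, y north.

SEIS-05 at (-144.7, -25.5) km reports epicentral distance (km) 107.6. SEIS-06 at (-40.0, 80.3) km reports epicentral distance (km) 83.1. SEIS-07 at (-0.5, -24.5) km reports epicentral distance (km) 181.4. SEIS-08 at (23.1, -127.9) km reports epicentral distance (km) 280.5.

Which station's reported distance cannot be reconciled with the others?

Solve using three stations at a time. Using SEIS-06, SEIS-07, SEIS-08 (subtract circle equations pairwise → linear system) gives (x, y) ≈ (-114.4, 116.4).
Distances from that point to each station vs reported:
  SEIS-05: calculated 145.1 vs reported 107.6 → residual 37.5 km
  SEIS-06: calculated 82.8 vs reported 83.1 → residual 0.3 km
  SEIS-07: calculated 181.2 vs reported 181.4 → residual 0.2 km
  SEIS-08: calculated 280.4 vs reported 280.5 → residual 0.1 km
SEIS-06, SEIS-07, SEIS-08 are mutually consistent (residuals ≈ 0); SEIS-05 is off by 37.5 km.

SEIS-05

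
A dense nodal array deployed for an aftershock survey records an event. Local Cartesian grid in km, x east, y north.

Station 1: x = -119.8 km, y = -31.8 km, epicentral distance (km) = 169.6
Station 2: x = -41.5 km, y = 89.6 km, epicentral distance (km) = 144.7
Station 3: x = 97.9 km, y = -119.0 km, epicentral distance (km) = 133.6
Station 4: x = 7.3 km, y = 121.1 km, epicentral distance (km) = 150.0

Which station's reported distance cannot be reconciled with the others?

Station 3

Solve using three stations at a time. Using Station 1, Station 2, Station 4 (subtract circle equations pairwise → linear system) gives (x, y) ≈ (49.7, -22.9).
Distances from that point to each station vs reported:
  Station 1: calculated 169.7 vs reported 169.6 → residual 0.1 km
  Station 2: calculated 144.9 vs reported 144.7 → residual 0.2 km
  Station 3: calculated 107.5 vs reported 133.6 → residual 26.1 km
  Station 4: calculated 150.2 vs reported 150.0 → residual 0.2 km
Station 1, Station 2, Station 4 are mutually consistent (residuals ≈ 0); Station 3 is off by 26.1 km.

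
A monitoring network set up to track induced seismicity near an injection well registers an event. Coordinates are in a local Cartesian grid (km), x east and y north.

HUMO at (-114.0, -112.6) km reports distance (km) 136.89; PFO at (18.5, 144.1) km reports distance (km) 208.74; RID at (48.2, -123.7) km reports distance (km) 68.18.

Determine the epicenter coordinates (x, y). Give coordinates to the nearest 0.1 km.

(14.2, -64.6)

Circle about each station: (x + 114.0)² + (y + 112.6)² = 136.89²; (x − 18.5)² + (y − 144.1)² = 208.74²; (x − 48.2)² + (y + 123.7)² = 68.18².
Subtracting the HUMO equation from the PFO and RID equations removes the quadratic terms:
265.0 x + 513.4 y = -29401.22
324.4 x − 22.2 y = 6040.53
Solving the 2×2 system: x ≈ 14.2, y ≈ -64.6 km.
Check against HUMO (with the unrounded x, y): √((x + 114.0)²+(y + 112.6)²) = 136.89 ≈ 136.89 km. ✓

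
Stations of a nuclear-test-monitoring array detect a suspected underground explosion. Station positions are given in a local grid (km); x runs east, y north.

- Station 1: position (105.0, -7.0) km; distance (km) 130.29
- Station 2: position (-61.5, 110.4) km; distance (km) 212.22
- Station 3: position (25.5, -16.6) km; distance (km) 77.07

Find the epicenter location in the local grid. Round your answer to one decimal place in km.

x ≈ 5.4 km, y ≈ -91.0 km

Circle about each station: (x − 105.0)² + (y + 7.0)² = 130.29²; (x + 61.5)² + (y − 110.4)² = 212.22²; (x − 25.5)² + (y + 16.6)² = 77.07².
Subtracting pairs of circle equations eliminates x²+y² and gives linear equations (the radical axes):
-333.0 x + 234.8 y = -23165.43
-159.0 x − 19.2 y = 887.51
Solving the 2×2 system: x ≈ 5.4, y ≈ -91.0 km.
Check against Station 1 (with the unrounded x, y): √((x − 105.0)²+(y + 7.0)²) = 130.28 ≈ 130.29 km. ✓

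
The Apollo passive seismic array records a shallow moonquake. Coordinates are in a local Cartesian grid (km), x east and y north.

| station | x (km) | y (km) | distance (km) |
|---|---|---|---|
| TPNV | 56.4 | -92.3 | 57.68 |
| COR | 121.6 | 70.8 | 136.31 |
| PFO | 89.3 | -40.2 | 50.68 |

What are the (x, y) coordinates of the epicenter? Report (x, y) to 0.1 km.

Circle about each station: (x − 56.4)² + (y + 92.3)² = 57.68²; (x − 121.6)² + (y − 70.8)² = 136.31²; (x − 89.3)² + (y + 40.2)² = 50.68².
Subtracting pairs of circle equations eliminates x²+y² and gives linear equations (the radical axes):
130.4 x + 326.2 y = -7154.48
65.8 x + 104.2 y = -1351.20
Solving the 2×2 system: x ≈ 38.7, y ≈ -37.4 km.

x ≈ 38.7 km, y ≈ -37.4 km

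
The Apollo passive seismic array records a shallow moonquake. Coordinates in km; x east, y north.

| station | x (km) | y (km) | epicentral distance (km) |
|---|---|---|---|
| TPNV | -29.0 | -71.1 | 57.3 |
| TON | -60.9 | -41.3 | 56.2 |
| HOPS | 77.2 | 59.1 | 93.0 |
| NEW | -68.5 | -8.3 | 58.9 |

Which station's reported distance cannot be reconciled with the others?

HOPS

Solve using three stations at a time. Using TPNV, TON, NEW (subtract circle equations pairwise → linear system) gives (x, y) ≈ (-10.3, -17.0).
Distances from that point to each station vs reported:
  TPNV: calculated 57.3 vs reported 57.3 → residual 0.0 km
  TON: calculated 56.2 vs reported 56.2 → residual 0.0 km
  HOPS: calculated 115.9 vs reported 93.0 → residual 22.9 km
  NEW: calculated 58.9 vs reported 58.9 → residual 0.0 km
TPNV, TON, NEW are mutually consistent (residuals ≈ 0); HOPS is off by 22.9 km.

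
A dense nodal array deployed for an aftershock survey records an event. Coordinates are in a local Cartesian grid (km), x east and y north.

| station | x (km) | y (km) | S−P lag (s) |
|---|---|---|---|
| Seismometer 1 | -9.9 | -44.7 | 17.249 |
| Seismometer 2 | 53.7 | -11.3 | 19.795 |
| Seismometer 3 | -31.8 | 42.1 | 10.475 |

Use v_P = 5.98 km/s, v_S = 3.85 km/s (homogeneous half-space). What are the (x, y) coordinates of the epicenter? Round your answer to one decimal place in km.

Distance from S−P lag: d = Δt · v_P v_S / (v_P − v_S) = Δt · (5.98·3.85)/(5.98−3.85) ≈ 10.8089·Δt.
So d_Seismometer 1 = 186.44, d_Seismometer 2 = 213.96, d_Seismometer 3 = 113.22 km.
Circle about each station: (x + 9.9)² + (y + 44.7)² = 186.44²; (x − 53.7)² + (y + 11.3)² = 213.96²; (x + 31.8)² + (y − 42.1)² = 113.22².
Subtracting pairs of circle equations eliminates x²+y² and gives linear equations (the radical axes):
127.2 x + 66.8 y = -10103.73
-43.8 x + 173.6 y = 22628.66
Solving the 2×2 system: x ≈ -130.6, y ≈ 97.4 km.
Check against Seismometer 1 (with the unrounded x, y): √((x + 9.9)²+(y + 44.7)²) = 186.43 ≈ 186.44 km. ✓

(-130.6, 97.4)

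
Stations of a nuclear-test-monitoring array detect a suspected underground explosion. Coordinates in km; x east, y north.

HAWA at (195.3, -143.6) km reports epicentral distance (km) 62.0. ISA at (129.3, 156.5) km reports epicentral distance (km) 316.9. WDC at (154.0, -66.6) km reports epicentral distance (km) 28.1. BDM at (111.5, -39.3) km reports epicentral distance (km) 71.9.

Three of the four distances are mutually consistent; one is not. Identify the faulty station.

ISA

Solve using three stations at a time. Using HAWA, WDC, BDM (subtract circle equations pairwise → linear system) gives (x, y) ≈ (157.7, -94.4).
Distances from that point to each station vs reported:
  HAWA: calculated 62.0 vs reported 62.0 → residual 0.0 km
  ISA: calculated 252.5 vs reported 316.9 → residual 64.4 km
  WDC: calculated 28.0 vs reported 28.1 → residual 0.1 km
  BDM: calculated 71.9 vs reported 71.9 → residual 0.0 km
HAWA, WDC, BDM are mutually consistent (residuals ≈ 0); ISA is off by 64.4 km.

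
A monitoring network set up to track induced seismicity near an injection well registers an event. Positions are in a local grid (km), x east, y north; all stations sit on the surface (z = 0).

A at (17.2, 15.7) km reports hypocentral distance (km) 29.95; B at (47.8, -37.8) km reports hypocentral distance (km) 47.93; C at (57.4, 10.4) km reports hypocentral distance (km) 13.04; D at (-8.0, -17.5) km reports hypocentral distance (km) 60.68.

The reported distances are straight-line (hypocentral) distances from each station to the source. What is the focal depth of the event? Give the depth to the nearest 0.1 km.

Each station gives a sphere (x−x_i)² + (y−y_i)² + z² = d_i² (stations at z=0).
Subtracting the A sphere from B and C: z² cancels, leaving linear equations in x and y:
61.2 x − 107.0 y = 1771.07
80.4 x − 10.6 y = 3587.55
Solving: x ≈ 45.900, y ≈ 9.701 km (keep extra digits for the depth step; rounded: 45.9, 9.7).
Then from the A sphere: z² = 29.95² − (x − 17.2)² − (y − 15.7)² with x = 45.900, y = 9.701, so z ≈ 6.109 ≈ 6.1 km.

z ≈ 6.1 km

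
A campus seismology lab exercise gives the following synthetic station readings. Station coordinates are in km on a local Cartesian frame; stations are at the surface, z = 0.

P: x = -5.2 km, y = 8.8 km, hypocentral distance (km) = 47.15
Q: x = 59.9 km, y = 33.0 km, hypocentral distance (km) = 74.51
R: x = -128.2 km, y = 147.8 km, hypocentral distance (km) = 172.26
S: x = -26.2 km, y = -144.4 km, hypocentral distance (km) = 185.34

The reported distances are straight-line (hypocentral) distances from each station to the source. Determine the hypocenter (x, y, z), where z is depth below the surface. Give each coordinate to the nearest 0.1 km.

(-3.6, 35.4, 38.9)

Each station gives a sphere (x−x_i)² + (y−y_i)² + z² = d_i² (stations at z=0).
Subtracting the P sphere from Q and R: z² cancels, leaving linear equations in x and y:
130.2 x + 48.4 y = 1243.91
-246.0 x + 278.0 y = 10725.21
Solving: x ≈ -3.603, y ≈ 35.392 km (keep extra digits for the depth step; rounded: -3.6, 35.4).
Then from the P sphere: z² = 47.15² − (x + 5.2)² − (y − 8.8)² with x = -3.603, y = 35.392, so z ≈ 38.903 ≈ 38.9 km.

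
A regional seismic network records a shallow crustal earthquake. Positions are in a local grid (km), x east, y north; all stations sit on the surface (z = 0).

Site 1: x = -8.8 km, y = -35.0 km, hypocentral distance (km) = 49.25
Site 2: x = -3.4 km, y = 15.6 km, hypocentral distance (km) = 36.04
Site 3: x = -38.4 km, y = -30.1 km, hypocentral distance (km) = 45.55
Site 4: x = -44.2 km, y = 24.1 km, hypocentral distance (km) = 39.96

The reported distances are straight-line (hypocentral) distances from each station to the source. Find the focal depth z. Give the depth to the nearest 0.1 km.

Each station gives a sphere (x−x_i)² + (y−y_i)² + z² = d_i² (stations at z=0).
Subtracting the Site 1 sphere from Site 2 and Site 3: z² cancels, leaving linear equations in x and y:
10.8 x + 101.2 y = 79.16
-59.2 x + 9.8 y = 1428.89
Solving: x ≈ -23.590, y ≈ 3.300 km (keep extra digits for the depth step; rounded: -23.6, 3.3).
Then from the Site 1 sphere: z² = 49.25² − (x + 8.8)² − (y + 35.0)² with x = -23.590, y = 3.300, so z ≈ 27.202 ≈ 27.2 km.

depth ≈ 27.2 km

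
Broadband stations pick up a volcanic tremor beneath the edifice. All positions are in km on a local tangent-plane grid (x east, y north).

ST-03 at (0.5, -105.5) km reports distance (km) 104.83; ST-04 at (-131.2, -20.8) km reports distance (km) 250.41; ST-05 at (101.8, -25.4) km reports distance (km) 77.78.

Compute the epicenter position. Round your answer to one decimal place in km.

105.3 km east, -103.1 km north

Circle about each station: (x − 0.5)² + (y + 105.5)² = 104.83²; (x + 131.2)² + (y + 20.8)² = 250.41²; (x − 101.8)² + (y + 25.4)² = 77.78².
Subtracting pairs of circle equations eliminates x²+y² and gives linear equations (the radical axes):
-263.4 x + 169.4 y = -45200.26
202.6 x + 160.2 y = 4817.50
Solving the 2×2 system: x ≈ 105.3, y ≈ -103.1 km.
Check against ST-03 (with the unrounded x, y): √((x − 0.5)²+(y + 105.5)²) = 104.83 ≈ 104.83 km. ✓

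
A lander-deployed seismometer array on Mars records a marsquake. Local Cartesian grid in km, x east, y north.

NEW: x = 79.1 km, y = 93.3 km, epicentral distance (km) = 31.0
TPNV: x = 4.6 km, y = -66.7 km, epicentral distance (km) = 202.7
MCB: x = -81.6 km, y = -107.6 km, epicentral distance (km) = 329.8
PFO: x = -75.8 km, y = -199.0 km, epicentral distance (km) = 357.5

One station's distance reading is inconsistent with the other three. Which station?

MCB

Solve using three stations at a time. Using NEW, TPNV, PFO (subtract circle equations pairwise → linear system) gives (x, y) ≈ (106.1, 108.8).
Distances from that point to each station vs reported:
  NEW: calculated 31.1 vs reported 31.0 → residual 0.1 km
  TPNV: calculated 202.7 vs reported 202.7 → residual 0.0 km
  MCB: calculated 286.4 vs reported 329.8 → residual 43.4 km
  PFO: calculated 357.5 vs reported 357.5 → residual 0.0 km
NEW, TPNV, PFO are mutually consistent (residuals ≈ 0); MCB is off by 43.4 km.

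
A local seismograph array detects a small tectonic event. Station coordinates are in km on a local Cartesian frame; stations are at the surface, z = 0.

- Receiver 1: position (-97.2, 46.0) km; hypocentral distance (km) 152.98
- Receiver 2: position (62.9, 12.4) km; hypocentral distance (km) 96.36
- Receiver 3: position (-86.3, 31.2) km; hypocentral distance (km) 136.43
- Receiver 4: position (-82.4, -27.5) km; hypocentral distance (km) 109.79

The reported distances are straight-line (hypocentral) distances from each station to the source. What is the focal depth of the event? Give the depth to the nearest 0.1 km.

54.4 km

Each station gives a sphere (x−x_i)² + (y−y_i)² + z² = d_i² (stations at z=0).
Subtracting the Receiver 1 sphere from Receiver 2 and Receiver 3: z² cancels, leaving linear equations in x and y:
320.2 x − 67.2 y = 6663.96
21.8 x − 29.6 y = 1647.03
Solving: x ≈ 10.804, y ≈ -47.686 km (keep extra digits for the depth step; rounded: 10.8, -47.7).
Then from the Receiver 1 sphere: z² = 152.98² − (x + 97.2)² − (y − 46.0)² with x = 10.804, y = -47.686, so z ≈ 54.415 ≈ 54.4 km.
Check against Receiver 4 (with the unrounded solution): distance 109.80 ≈ 109.79 km. ✓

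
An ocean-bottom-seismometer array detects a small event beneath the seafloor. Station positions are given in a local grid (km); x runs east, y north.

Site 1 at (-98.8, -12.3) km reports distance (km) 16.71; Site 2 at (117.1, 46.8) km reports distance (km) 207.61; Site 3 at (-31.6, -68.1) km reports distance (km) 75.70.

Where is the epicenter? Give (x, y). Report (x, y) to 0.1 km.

Circle about each station: (x + 98.8)² + (y + 12.3)² = 16.71²; (x − 117.1)² + (y − 46.8)² = 207.61²; (x + 31.6)² + (y + 68.1)² = 75.70².
Subtracting pairs of circle equations eliminates x²+y² and gives linear equations (the radical axes):
431.8 x + 118.2 y = -36832.77
134.4 x − 111.6 y = -9727.83
Solving the 2×2 system: x ≈ -82.1, y ≈ -11.7 km.
Check against Site 1 (with the unrounded x, y): √((x + 98.8)²+(y + 12.3)²) = 16.71 ≈ 16.71 km. ✓

-82.1 km east, -11.7 km north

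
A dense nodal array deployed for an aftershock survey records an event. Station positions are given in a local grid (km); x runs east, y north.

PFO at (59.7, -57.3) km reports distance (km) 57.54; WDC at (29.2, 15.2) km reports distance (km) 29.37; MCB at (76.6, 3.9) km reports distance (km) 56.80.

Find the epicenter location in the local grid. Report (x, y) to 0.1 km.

(22.5, -13.4)

Circle about each station: (x − 59.7)² + (y + 57.3)² = 57.54²; (x − 29.2)² + (y − 15.2)² = 29.37²; (x − 76.6)² + (y − 3.9)² = 56.80².
Subtracting the PFO equation from the WDC and MCB equations removes the quadratic terms:
-61.0 x + 145.0 y = -3315.45
33.8 x + 122.4 y = -880.00
Solving the 2×2 system: x ≈ 22.5, y ≈ -13.4 km.
Check against PFO (with the unrounded x, y): √((x − 59.7)²+(y + 57.3)²) = 57.54 ≈ 57.54 km. ✓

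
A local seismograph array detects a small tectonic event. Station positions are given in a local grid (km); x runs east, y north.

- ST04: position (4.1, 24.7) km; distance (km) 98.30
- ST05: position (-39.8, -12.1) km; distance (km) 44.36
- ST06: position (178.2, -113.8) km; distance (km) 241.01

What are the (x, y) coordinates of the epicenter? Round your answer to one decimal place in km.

Circle about each station: (x − 4.1)² + (y − 24.7)² = 98.30²; (x + 39.8)² + (y + 12.1)² = 44.36²; (x − 178.2)² + (y + 113.8)² = 241.01².
Subtracting the ST04 equation from the ST05 and ST06 equations removes the quadratic terms:
-87.8 x − 73.6 y = 8798.63
348.2 x − 277.0 y = -4344.15
Solving the 2×2 system: x ≈ -55.2, y ≈ -53.7 km.
Check against ST04 (with the unrounded x, y): √((x − 4.1)²+(y − 24.7)²) = 98.30 ≈ 98.30 km. ✓

(-55.2, -53.7)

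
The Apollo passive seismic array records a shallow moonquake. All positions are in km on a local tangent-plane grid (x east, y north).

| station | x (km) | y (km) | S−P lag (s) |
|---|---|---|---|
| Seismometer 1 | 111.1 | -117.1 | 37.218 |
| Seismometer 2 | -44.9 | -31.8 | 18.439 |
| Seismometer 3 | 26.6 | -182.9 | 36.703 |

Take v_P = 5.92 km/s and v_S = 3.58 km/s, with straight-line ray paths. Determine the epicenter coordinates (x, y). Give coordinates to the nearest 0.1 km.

Distance from S−P lag: d = Δt · v_P v_S / (v_P − v_S) = Δt · (5.92·3.58)/(5.92−3.58) ≈ 9.0571·Δt.
So d_Seismometer 1 = 337.09, d_Seismometer 2 = 167.00, d_Seismometer 3 = 332.42 km.
Circle about each station: (x − 111.1)² + (y + 117.1)² = 337.09²; (x + 44.9)² + (y + 31.8)² = 167.00²; (x − 26.6)² + (y + 182.9)² = 332.42².
Subtracting the Seismometer 1 equation from the Seismometer 2 and Seismometer 3 equations removes the quadratic terms:
-312.0 x + 170.6 y = 62712.30
-169.0 x − 131.6 y = 11230.96
Solving the 2×2 system: x ≈ -145.5, y ≈ 101.5 km.

(-145.5, 101.5)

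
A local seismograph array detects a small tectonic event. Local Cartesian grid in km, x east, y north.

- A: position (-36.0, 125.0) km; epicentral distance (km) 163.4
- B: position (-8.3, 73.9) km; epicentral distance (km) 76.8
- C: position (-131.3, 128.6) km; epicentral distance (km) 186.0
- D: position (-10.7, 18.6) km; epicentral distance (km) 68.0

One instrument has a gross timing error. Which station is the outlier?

Solve using three stations at a time. Using A, C, D (subtract circle equations pairwise → linear system) gives (x, y) ≈ (-48.4, -37.9).
Distances from that point to each station vs reported:
  A: calculated 163.4 vs reported 163.4 → residual 0.0 km
  B: calculated 118.8 vs reported 76.8 → residual 42.0 km
  C: calculated 186.0 vs reported 186.0 → residual 0.0 km
  D: calculated 68.0 vs reported 68.0 → residual 0.0 km
A, C, D are mutually consistent (residuals ≈ 0); B is off by 42.0 km.

B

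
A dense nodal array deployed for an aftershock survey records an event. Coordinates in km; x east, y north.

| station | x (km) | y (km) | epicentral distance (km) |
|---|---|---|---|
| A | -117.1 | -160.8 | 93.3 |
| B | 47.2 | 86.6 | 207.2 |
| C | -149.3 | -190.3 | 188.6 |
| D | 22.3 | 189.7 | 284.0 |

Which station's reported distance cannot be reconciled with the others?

C

Solve using three stations at a time. Using A, B, D (subtract circle equations pairwise → linear system) gives (x, y) ≈ (-84.2, -73.5).
Distances from that point to each station vs reported:
  A: calculated 93.2 vs reported 93.3 → residual 0.1 km
  B: calculated 207.2 vs reported 207.2 → residual 0.0 km
  C: calculated 133.7 vs reported 188.6 → residual 54.9 km
  D: calculated 284.0 vs reported 284.0 → residual 0.0 km
A, B, D are mutually consistent (residuals ≈ 0); C is off by 54.9 km.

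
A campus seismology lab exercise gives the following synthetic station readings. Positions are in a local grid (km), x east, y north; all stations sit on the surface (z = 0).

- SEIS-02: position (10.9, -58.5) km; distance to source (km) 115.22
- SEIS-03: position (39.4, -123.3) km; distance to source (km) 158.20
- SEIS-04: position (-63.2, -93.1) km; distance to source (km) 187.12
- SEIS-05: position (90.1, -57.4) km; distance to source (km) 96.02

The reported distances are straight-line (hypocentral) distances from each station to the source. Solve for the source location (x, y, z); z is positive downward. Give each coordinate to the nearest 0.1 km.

Each station gives a sphere (x−x_i)² + (y−y_i)² + z² = d_i² (stations at z=0).
Subtracting the SEIS-02 sphere from SEIS-03 and SEIS-04: z² cancels, leaving linear equations in x and y:
57.0 x − 129.6 y = 1462.60
-148.2 x − 69.2 y = -12617.46
Solving: x ≈ 75.004, y ≈ 21.703 km (keep extra digits for the depth step; rounded: 75.0, 21.7).
Then from the SEIS-02 sphere: z² = 115.22² − (x − 10.9)² − (y + 58.5)² with x = 75.004, y = 21.703, so z ≈ 52.286 ≈ 52.3 km.

(75.0, 21.7, 52.3)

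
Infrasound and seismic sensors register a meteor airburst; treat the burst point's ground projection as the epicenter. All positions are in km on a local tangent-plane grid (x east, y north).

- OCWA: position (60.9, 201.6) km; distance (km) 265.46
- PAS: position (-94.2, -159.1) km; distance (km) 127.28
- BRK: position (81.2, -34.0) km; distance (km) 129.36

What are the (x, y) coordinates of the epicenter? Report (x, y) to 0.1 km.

x ≈ -48.0 km, y ≈ -40.5 km

Circle about each station: (x − 60.9)² + (y − 201.6)² = 265.46²; (x + 94.2)² + (y + 159.1)² = 127.28²; (x − 81.2)² + (y + 34.0)² = 129.36².
Subtracting the OCWA equation from the PAS and BRK equations removes the quadratic terms:
-310.2 x − 721.4 y = 44103.89
40.6 x − 471.2 y = 17133.07
Solving the 2×2 system: x ≈ -48.0, y ≈ -40.5 km.
Check against OCWA (with the unrounded x, y): √((x − 60.9)²+(y − 201.6)²) = 265.46 ≈ 265.46 km. ✓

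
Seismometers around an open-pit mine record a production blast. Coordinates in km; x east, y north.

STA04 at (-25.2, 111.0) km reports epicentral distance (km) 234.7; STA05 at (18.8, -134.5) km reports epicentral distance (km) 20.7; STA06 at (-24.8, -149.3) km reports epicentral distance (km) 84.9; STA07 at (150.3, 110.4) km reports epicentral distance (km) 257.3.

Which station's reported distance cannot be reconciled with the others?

Solve using three stations at a time. Using STA04, STA05, STA07 (subtract circle equations pairwise → linear system) gives (x, y) ≈ (30.1, -117.1).
Distances from that point to each station vs reported:
  STA04: calculated 234.7 vs reported 234.7 → residual 0.0 km
  STA05: calculated 20.7 vs reported 20.7 → residual 0.0 km
  STA06: calculated 63.6 vs reported 84.9 → residual 21.3 km
  STA07: calculated 257.3 vs reported 257.3 → residual 0.0 km
STA04, STA05, STA07 are mutually consistent (residuals ≈ 0); STA06 is off by 21.3 km.

STA06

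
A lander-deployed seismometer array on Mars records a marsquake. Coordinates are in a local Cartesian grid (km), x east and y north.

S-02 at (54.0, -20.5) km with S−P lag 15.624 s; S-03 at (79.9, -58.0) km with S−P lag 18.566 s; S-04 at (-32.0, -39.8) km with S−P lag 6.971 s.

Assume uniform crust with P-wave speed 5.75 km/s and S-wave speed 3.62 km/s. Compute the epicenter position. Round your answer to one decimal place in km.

Distance from S−P lag: d = Δt · v_P v_S / (v_P − v_S) = Δt · (5.75·3.62)/(5.75−3.62) ≈ 9.7723·Δt.
So d_S-02 = 152.68, d_S-03 = 181.43, d_S-04 = 68.12 km.
Circle about each station: (x − 54.0)² + (y + 20.5)² = 152.68²; (x − 79.9)² + (y + 58.0)² = 181.43²; (x + 32.0)² + (y + 39.8)² = 68.12².
Subtracting the S-02 equation from the S-03 and S-04 equations removes the quadratic terms:
51.8 x − 75.0 y = -3193.90
-172.0 x − 38.6 y = 17942.64
Solving the 2×2 system: x ≈ -98.6, y ≈ -25.5 km.
Check against S-02 (with the unrounded x, y): √((x − 54.0)²+(y + 20.5)²) = 152.68 ≈ 152.68 km. ✓

(-98.6, -25.5)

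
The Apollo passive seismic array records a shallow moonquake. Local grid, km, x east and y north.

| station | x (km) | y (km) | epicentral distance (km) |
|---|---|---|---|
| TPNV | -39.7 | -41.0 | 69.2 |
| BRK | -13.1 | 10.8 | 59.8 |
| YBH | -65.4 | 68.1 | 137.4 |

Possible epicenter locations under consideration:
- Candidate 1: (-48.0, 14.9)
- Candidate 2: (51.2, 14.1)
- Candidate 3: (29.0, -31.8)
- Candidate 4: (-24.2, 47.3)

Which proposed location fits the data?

Candidate 3

For each candidate, compare |candidate − station| to the reported distance:
Candidate 1: residuals TPNV 12.7, BRK 24.7, YBH 81.4 → max 81.4 km
Candidate 2: residuals TPNV 37.1, BRK 4.6, YBH 8.9 → max 37.1 km
Candidate 3: residuals TPNV 0.1, BRK 0.1, YBH 0.0 → max 0.1 km
Candidate 4: residuals TPNV 20.5, BRK 21.6, YBH 91.2 → max 91.2 km
Only Candidate 3 has all residuals ≈ 0.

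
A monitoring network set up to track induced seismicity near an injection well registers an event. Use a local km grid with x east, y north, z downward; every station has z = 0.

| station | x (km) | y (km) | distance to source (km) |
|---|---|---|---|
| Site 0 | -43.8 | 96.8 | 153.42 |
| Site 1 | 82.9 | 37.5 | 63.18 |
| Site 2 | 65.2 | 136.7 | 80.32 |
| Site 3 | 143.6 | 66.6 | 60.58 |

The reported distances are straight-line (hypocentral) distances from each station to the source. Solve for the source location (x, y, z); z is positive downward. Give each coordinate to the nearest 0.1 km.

(102.6, 79.8, 42.6)

Each station gives a sphere (x−x_i)² + (y−y_i)² + z² = d_i² (stations at z=0).
Subtracting the Site 0 sphere from Site 1 and Site 2: z² cancels, leaving linear equations in x and y:
253.4 x − 118.6 y = 16535.96
218.0 x + 79.8 y = 28735.64
Solving: x ≈ 102.605, y ≈ 79.798 km (keep extra digits for the depth step; rounded: 102.6, 79.8).
Then from the Site 0 sphere: z² = 153.42² − (x + 43.8)² − (y − 96.8)² with x = 102.605, y = 79.798, so z ≈ 42.593 ≈ 42.6 km.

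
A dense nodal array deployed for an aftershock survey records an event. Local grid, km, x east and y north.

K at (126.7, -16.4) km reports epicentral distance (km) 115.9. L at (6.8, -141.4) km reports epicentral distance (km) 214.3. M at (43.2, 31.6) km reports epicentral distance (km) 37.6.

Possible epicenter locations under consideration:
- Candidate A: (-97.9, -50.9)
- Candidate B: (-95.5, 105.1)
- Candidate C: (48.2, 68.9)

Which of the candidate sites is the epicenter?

For each candidate, compare |candidate − station| to the reported distance:
Candidate A: residuals K 111.3, L 75.9, M 125.8 → max 125.8 km
Candidate B: residuals K 137.3, L 52.6, M 119.4 → max 137.3 km
Candidate C: residuals K 0.0, L 0.0, M 0.0 → max 0.0 km
Only Candidate C has all residuals ≈ 0.

Candidate C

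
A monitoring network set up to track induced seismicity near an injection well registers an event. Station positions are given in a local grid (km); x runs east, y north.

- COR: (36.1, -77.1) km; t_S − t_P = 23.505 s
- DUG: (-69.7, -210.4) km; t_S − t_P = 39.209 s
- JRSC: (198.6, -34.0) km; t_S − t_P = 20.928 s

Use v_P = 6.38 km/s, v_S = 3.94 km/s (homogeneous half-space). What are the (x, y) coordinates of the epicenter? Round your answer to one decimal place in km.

Distance from S−P lag: d = Δt · v_P v_S / (v_P − v_S) = Δt · (6.38·3.94)/(6.38−3.94) ≈ 10.3021·Δt.
So d_COR = 242.15, d_DUG = 403.94, d_JRSC = 215.60 km.
Circle about each station: (x − 36.1)² + (y + 77.1)² = 242.15²; (x + 69.7)² + (y + 210.4)² = 403.94²; (x − 198.6)² + (y + 34.0)² = 215.60².
Subtracting pairs of circle equations eliminates x²+y² and gives linear equations (the radical axes):
-211.6 x − 266.6 y = -62652.27
325.0 x + 86.2 y = 45503.60
Solving the 2×2 system: x ≈ 98.4, y ≈ 156.9 km.

98.4 km east, 156.9 km north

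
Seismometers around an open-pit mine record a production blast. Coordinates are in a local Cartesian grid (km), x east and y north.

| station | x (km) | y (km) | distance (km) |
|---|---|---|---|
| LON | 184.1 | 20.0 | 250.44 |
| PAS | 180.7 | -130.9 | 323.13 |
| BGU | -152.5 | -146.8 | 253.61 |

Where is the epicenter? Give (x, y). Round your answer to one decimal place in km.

(-56.9, 88.1)

Circle about each station: (x − 184.1)² + (y − 20.0)² = 250.44²; (x − 180.7)² + (y + 130.9)² = 323.13²; (x + 152.5)² + (y + 146.8)² = 253.61².
Subtracting the LON equation from the PAS and BGU equations removes the quadratic terms:
-6.8 x − 301.8 y = -26198.31
-673.2 x − 333.6 y = 8915.84
Solving the 2×2 system: x ≈ -56.9, y ≈ 88.1 km.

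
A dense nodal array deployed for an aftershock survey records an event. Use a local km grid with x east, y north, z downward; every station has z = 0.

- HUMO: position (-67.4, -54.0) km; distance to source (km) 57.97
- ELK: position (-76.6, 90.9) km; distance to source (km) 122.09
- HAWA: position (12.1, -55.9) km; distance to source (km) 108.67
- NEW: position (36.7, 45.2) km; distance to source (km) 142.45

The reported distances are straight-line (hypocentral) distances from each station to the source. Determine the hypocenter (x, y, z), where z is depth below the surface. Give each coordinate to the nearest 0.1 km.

Each station gives a sphere (x−x_i)² + (y−y_i)² + z² = d_i² (stations at z=0).
Subtracting the HUMO sphere from ELK and HAWA: z² cancels, leaving linear equations in x and y:
-18.4 x + 289.8 y = -4873.84
159.0 x − 3.8 y = -12636.19
Solving: x ≈ -79.996, y ≈ -21.897 km (keep extra digits for the depth step; rounded: -80.0, -21.9).
Then from the HUMO sphere: z² = 57.97² − (x + 67.4)² − (y + 54.0)² with x = -79.996, y = -21.897, so z ≈ 46.597 ≈ 46.6 km.
Check against NEW (with the unrounded solution): distance 142.45 ≈ 142.45 km. ✓

x ≈ -80.0 km, y ≈ -21.9 km, depth ≈ 46.6 km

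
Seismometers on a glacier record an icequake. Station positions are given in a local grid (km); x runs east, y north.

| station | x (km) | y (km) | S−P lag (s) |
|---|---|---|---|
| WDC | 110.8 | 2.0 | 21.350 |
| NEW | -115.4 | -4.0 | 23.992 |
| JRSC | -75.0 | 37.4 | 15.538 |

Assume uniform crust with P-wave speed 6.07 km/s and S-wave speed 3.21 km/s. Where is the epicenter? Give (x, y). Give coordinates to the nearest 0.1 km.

(7.2, 104.1)

Distance from S−P lag: d = Δt · v_P v_S / (v_P − v_S) = Δt · (6.07·3.21)/(6.07−3.21) ≈ 6.8128·Δt.
So d_WDC = 145.45, d_NEW = 163.45, d_JRSC = 105.86 km.
Circle about each station: (x − 110.8)² + (y − 2.0)² = 145.45²; (x + 115.4)² + (y + 4.0)² = 163.45²; (x + 75.0)² + (y − 37.4)² = 105.86².
Subtracting the WDC equation from the NEW and JRSC equations removes the quadratic terms:
-452.4 x − 12.0 y = -4507.68
-371.6 x + 70.8 y = 4692.48
Solving the 2×2 system: x ≈ 7.2, y ≈ 104.1 km.
Check against WDC (with the unrounded x, y): √((x − 110.8)²+(y − 2.0)²) = 145.44 ≈ 145.45 km. ✓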